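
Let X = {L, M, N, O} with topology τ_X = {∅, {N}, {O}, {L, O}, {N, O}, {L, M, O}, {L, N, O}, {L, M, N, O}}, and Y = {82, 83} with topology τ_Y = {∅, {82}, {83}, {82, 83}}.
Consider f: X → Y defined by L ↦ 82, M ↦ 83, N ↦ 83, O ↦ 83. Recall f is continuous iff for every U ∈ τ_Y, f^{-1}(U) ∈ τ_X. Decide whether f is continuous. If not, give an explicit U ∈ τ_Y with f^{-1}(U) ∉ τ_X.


f is NOT continuous.

Compute f^{-1}(U) for each U ∈ τ_Y:
  U = ∅: f^{-1}(U) = ∅ ∈ τ_X ✓.
  U = {82}: f^{-1}(U) = {L} ∉ τ_X ✗.
  U = {83}: f^{-1}(U) = {M, N, O} ∉ τ_X ✗.
  U = {82, 83}: f^{-1}(U) = {L, M, N, O} ∈ τ_X ✓.
Found U = {82} with f^{-1}(U) = {L} not in τ_X. Therefore f is NOT continuous.


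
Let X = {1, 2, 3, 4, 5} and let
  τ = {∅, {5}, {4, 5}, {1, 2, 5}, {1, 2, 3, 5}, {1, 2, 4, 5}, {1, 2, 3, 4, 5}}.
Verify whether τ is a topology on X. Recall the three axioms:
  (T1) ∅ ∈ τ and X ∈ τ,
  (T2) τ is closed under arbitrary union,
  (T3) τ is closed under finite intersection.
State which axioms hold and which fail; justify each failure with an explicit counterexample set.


τ IS a topology on X.

Axiom (T1): ∅ ∈ τ? Yes; X ∈ τ? Yes.
Axiom (T2/T3): check pairwise unions and intersections of members of τ.
All pairwise intersections and unions checked — each lies in τ. Therefore τ satisfies (T1), (T2), (T3): it IS a topology on X.


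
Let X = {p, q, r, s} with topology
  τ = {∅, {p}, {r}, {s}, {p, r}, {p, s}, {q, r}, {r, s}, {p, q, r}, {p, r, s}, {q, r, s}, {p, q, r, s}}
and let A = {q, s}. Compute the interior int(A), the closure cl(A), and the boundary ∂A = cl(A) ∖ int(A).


int(A) = {s}, cl(A) = {q, s}, ∂A = {q}.

Closed sets in (X, τ) are complements of opens:
  closed(X, τ) = {∅, {p}, {q}, {s}, {p, q}, {p, s}, {q, r}, {q, s}, {p, q, r}, {p, q, s}, {q, r, s}, {p, q, r, s}}.
int(A) = ⋃ {U ∈ τ : U ⊆ A}. Opens contained in A: ∅, {s}.
Taking the union of these: int(A) = {s}.
cl(A) = ⋂ {C closed : A ⊆ C}. Closed sets containing A: {q, s}, {p, q, s}, {q, r, s}, {p, q, r, s}.
Intersecting these: cl(A) = {q, s}.
∂A = cl(A) ∖ int(A) = {q, s} ∖ {s} = {q}.


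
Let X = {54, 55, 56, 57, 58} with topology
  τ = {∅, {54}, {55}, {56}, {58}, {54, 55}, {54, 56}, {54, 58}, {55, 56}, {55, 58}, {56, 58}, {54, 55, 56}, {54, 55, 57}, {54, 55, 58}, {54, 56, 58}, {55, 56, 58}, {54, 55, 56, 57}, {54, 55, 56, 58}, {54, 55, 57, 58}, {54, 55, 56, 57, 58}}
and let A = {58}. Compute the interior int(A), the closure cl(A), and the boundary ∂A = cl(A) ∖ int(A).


int(A) = {58}, cl(A) = {58}, ∂A = ∅.

Closed sets in (X, τ) are complements of opens:
  closed(X, τ) = {∅, {56}, {57}, {58}, {54, 57}, {55, 57}, {56, 57}, {56, 58}, {57, 58}, {54, 55, 57}, {54, 56, 57}, {54, 57, 58}, {55, 56, 57}, {55, 57, 58}, {56, 57, 58}, {54, 55, 56, 57}, {54, 55, 57, 58}, {54, 56, 57, 58}, {55, 56, 57, 58}, {54, 55, 56, 57, 58}}.
int(A) = ⋃ {U ∈ τ : U ⊆ A}. Opens contained in A: ∅, {58}.
Taking the union of these: int(A) = {58}.
cl(A) = ⋂ {C closed : A ⊆ C}. Closed sets containing A: {58}, {56, 58}, {57, 58}, {54, 57, 58}, {55, 57, 58}, {56, 57, 58}, {54, 55, 57, 58}, {54, 56, 57, 58}, {55, 56, 57, 58}, {54, 55, 56, 57, 58}.
Intersecting these: cl(A) = {58}.
∂A = cl(A) ∖ int(A) = {58} ∖ {58} = ∅.


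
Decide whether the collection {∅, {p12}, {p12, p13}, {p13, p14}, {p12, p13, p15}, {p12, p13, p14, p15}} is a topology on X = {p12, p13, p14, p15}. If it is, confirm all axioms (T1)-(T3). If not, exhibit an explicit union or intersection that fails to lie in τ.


τ is NOT a topology on X.

Axiom (T1): ∅ ∈ τ? Yes; X ∈ τ? Yes.
Axiom (T2/T3): check pairwise unions and intersections of members of τ.
Counterexample for (T2): {p12} ∪ {p13, p14} = {p12, p13, p14} ∉ τ. Therefore τ is NOT a topology.


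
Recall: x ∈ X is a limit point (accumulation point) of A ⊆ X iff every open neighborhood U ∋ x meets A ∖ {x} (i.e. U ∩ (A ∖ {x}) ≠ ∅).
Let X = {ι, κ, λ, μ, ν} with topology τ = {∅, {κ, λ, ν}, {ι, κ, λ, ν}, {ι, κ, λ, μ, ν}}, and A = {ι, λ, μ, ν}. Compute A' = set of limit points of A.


A' = {ι, κ, λ, μ, ν}

For each x ∈ X, list the open sets U ∈ τ with x ∈ U, then check whether U ∩ (A ∖ {x}) ≠ ∅ for every such U.
  x = ι: opens ∋ x are {ι, κ, λ, ν}, {ι, κ, λ, μ, ν}; each meets A ∖ {ι}, so x IS a limit point.
  x = κ: opens ∋ x are {κ, λ, ν}, {ι, κ, λ, ν}, {ι, κ, λ, μ, ν}; each meets A ∖ {κ}, so x IS a limit point.
  x = λ: opens ∋ x are {κ, λ, ν}, {ι, κ, λ, ν}, {ι, κ, λ, μ, ν}; each meets A ∖ {λ}, so x IS a limit point.
  x = μ: opens ∋ x are {ι, κ, λ, μ, ν}; each meets A ∖ {μ}, so x IS a limit point.
  x = ν: opens ∋ x are {κ, λ, ν}, {ι, κ, λ, ν}, {ι, κ, λ, μ, ν}; each meets A ∖ {ν}, so x IS a limit point.
Collecting: A' = {ι, κ, λ, μ, ν}.


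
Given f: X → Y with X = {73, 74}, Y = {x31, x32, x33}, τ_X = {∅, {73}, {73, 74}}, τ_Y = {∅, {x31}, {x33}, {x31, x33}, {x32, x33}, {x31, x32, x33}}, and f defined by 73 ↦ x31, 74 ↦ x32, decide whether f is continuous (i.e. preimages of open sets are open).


f is NOT continuous.

Compute f^{-1}(U) for each U ∈ τ_Y:
  U = ∅: f^{-1}(U) = ∅ ∈ τ_X ✓.
  U = {x31}: f^{-1}(U) = {73} ∈ τ_X ✓.
  U = {x33}: f^{-1}(U) = ∅ ∈ τ_X ✓.
  U = {x31, x33}: f^{-1}(U) = {73} ∈ τ_X ✓.
  U = {x32, x33}: f^{-1}(U) = {74} ∉ τ_X ✗.
  U = {x31, x32, x33}: f^{-1}(U) = {73, 74} ∈ τ_X ✓.
Found U = {x32, x33} with f^{-1}(U) = {74} not in τ_X. Therefore f is NOT continuous.


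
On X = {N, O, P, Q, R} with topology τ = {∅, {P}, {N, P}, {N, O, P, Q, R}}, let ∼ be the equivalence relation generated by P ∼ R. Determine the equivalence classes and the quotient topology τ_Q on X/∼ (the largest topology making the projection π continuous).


X/∼ = {[N], [O], [P=R], [Q]}; |τ_Q| = 2.

Equivalence classes: [N], [O], [P=R], [Q].
Quotient map π: X → X/∼ sends N ↦ [N], O ↦ [O], P ↦ [P=R], Q ↦ [Q], R ↦ [P=R].
For each subset V ⊆ X/∼, compute π^{-1}(V) ⊆ X and check whether π^{-1}(V) ∈ τ. V is open in τ_Q iff π^{-1}(V) ∈ τ.
  V = {}: π^{-1}(V) = ∅ ∈ τ ✓.
  V = {[N]}: π^{-1}(V) = {N} ∉ τ ✗.
  V = {[O]}: π^{-1}(V) = {O} ∉ τ ✗.
  V = {[N], [O]}: π^{-1}(V) = {N, O} ∉ τ ✗.
  V = {[P=R]}: π^{-1}(V) = {P, R} ∉ τ ✗.
  V = {[N], [P=R]}: π^{-1}(V) = {N, P, R} ∉ τ ✗.
  V = {[O], [P=R]}: π^{-1}(V) = {O, P, R} ∉ τ ✗.
  V = {[N], [O], [P=R]}: π^{-1}(V) = {N, O, P, R} ∉ τ ✗.
  V = {[Q]}: π^{-1}(V) = {Q} ∉ τ ✗.
  V = {[N], [Q]}: π^{-1}(V) = {N, Q} ∉ τ ✗.
  V = {[O], [Q]}: π^{-1}(V) = {O, Q} ∉ τ ✗.
  V = {[N], [O], [Q]}: π^{-1}(V) = {N, O, Q} ∉ τ ✗.
  V = {[P=R], [Q]}: π^{-1}(V) = {P, Q, R} ∉ τ ✗.
  V = {[N], [P=R], [Q]}: π^{-1}(V) = {N, P, Q, R} ∉ τ ✗.
  V = {[O], [P=R], [Q]}: π^{-1}(V) = {O, P, Q, R} ∉ τ ✗.
  V = {[N], [O], [P=R], [Q]}: π^{-1}(V) = {N, O, P, Q, R} ∈ τ ✓.
Open sets in the quotient: τ_Q = {{}, {[N], [O], [P=R], [Q]}} (2 elements).


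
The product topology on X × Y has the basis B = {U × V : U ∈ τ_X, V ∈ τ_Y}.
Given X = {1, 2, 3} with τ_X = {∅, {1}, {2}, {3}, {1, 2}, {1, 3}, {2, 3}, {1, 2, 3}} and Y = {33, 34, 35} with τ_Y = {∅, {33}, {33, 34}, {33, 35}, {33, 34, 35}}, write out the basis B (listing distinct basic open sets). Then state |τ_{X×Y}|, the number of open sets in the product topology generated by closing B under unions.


Basis B = {∅ × ∅, {1} × {33}, {2} × {33}, {3} × {33}, {1} × {33, 34}, {1} × {33, 35}, {1, 2} × {33}, {1, 3} × {33}, {2} × {33, 34}, {2} × {33, 35}, {2, 3} × {33}, {3} × {33, 34}, {3} × {33, 35}, {1} × {33, 34, 35}, {1, 2, 3} × {33}, {2} × {33, 34, 35}, {3} × {33, 34, 35}, {1, 2} × {33, 34}, {1, 3} × {33, 34}, {1, 2} × {33, 35}, {1, 3} × {33, 35}, {2, 3} × {33, 34}, {2, 3} × {33, 35}, {1, 2} × {33, 34, 35}, {1, 3} × {33, 34, 35}, {1, 2, 3} × {33, 34}, {1, 2, 3} × {33, 35}, {2, 3} × {33, 34, 35}, {1, 2, 3} × {33, 34, 35}}; |τ_{X×Y}| = 125.

Enumerate products U × V with U ∈ τ_X, V ∈ τ_Y (deduplicated):
  ∅ × ∅ = {} (∅)
  {1} × {33} = {(1,33)}
  {2} × {33} = {(2,33)}
  {3} × {33} = {(3,33)}
  {1} × {33, 34} = {(1,33), (1,34)}
  {1} × {33, 35} = {(1,33), (1,35)}
  {1, 2} × {33} = {(1,33), (2,33)}
  {1, 3} × {33} = {(1,33), (3,33)}
  {2} × {33, 34} = {(2,33), (2,34)}
  {2} × {33, 35} = {(2,33), (2,35)}
  {2, 3} × {33} = {(2,33), (3,33)}
  {3} × {33, 34} = {(3,33), (3,34)}
  {3} × {33, 35} = {(3,33), (3,35)}
  {1} × {33, 34, 35} = {(1,33), (1,34), (1,35)}
  {1, 2, 3} × {33} = {(1,33), (2,33), (3,33)}
  {2} × {33, 34, 35} = {(2,33), (2,34), (2,35)}
  {3} × {33, 34, 35} = {(3,33), (3,34), (3,35)}
  {1, 2} × {33, 34} = {(1,33), (1,34), (2,33), (2,34)}
  {1, 3} × {33, 34} = {(1,33), (1,34), (3,33), (3,34)}
  {1, 2} × {33, 35} = {(1,33), (1,35), (2,33), (2,35)}
  {1, 3} × {33, 35} = {(1,33), (1,35), (3,33), (3,35)}
  {2, 3} × {33, 34} = {(2,33), (2,34), (3,33), (3,34)}
  {2, 3} × {33, 35} = {(2,33), (2,35), (3,33), (3,35)}
  {1, 2} × {33, 34, 35} = {(1,33), (1,34), (1,35), (2,33), (2,34), (2,35)}
  {1, 3} × {33, 34, 35} = {(1,33), (1,34), (1,35), (3,33), (3,34), (3,35)}
  {1, 2, 3} × {33, 34} = {(1,33), (1,34), (2,33), (2,34), (3,33), (3,34)}
  {1, 2, 3} × {33, 35} = {(1,33), (1,35), (2,33), (2,35), (3,33), (3,35)}
  {2, 3} × {33, 34, 35} = {(2,33), (2,34), (2,35), (3,33), (3,34), (3,35)}
  {1, 2, 3} × {33, 34, 35} = {(1,33), (1,34), (1,35), (2,33), (2,34), (2,35), (3,33), (3,34), (3,35)}
These 29 distinct sets form the basis B.
Close under arbitrary unions to get τ_{X×Y}; counting gives |τ_{X×Y}| = 125.


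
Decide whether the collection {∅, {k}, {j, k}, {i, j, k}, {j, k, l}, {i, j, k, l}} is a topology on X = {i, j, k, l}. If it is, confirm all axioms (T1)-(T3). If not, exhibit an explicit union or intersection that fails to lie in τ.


τ IS a topology on X.

Axiom (T1): ∅ ∈ τ? Yes; X ∈ τ? Yes.
Axiom (T2/T3): check pairwise unions and intersections of members of τ.
All pairwise intersections and unions checked — each lies in τ. Therefore τ satisfies (T1), (T2), (T3): it IS a topology on X.


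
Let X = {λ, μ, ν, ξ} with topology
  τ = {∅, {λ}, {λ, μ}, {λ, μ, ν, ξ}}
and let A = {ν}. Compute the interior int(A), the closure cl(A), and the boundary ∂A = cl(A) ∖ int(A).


int(A) = ∅, cl(A) = {ν, ξ}, ∂A = {ν, ξ}.

Closed sets in (X, τ) are complements of opens:
  closed(X, τ) = {∅, {ν, ξ}, {μ, ν, ξ}, {λ, μ, ν, ξ}}.
int(A) = ⋃ {U ∈ τ : U ⊆ A}. Opens contained in A: ∅.
Taking the union of these: int(A) = ∅.
cl(A) = ⋂ {C closed : A ⊆ C}. Closed sets containing A: {ν, ξ}, {μ, ν, ξ}, {λ, μ, ν, ξ}.
Intersecting these: cl(A) = {ν, ξ}.
∂A = cl(A) ∖ int(A) = {ν, ξ} ∖ ∅ = {ν, ξ}.


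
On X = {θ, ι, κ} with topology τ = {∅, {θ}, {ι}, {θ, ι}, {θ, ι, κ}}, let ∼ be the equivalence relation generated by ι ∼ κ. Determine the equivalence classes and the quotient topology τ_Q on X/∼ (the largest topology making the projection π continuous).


X/∼ = {[θ], [ι=κ]}; |τ_Q| = 3.

Equivalence classes: [θ], [ι=κ].
Quotient map π: X → X/∼ sends θ ↦ [θ], ι ↦ [ι=κ], κ ↦ [ι=κ].
For each subset V ⊆ X/∼, compute π^{-1}(V) ⊆ X and check whether π^{-1}(V) ∈ τ. V is open in τ_Q iff π^{-1}(V) ∈ τ.
  V = {}: π^{-1}(V) = ∅ ∈ τ ✓.
  V = {[θ]}: π^{-1}(V) = {θ} ∈ τ ✓.
  V = {[ι=κ]}: π^{-1}(V) = {ι, κ} ∉ τ ✗.
  V = {[θ], [ι=κ]}: π^{-1}(V) = {θ, ι, κ} ∈ τ ✓.
Open sets in the quotient: τ_Q = {{}, {[θ]}, {[θ], [ι=κ]}} (3 elements).


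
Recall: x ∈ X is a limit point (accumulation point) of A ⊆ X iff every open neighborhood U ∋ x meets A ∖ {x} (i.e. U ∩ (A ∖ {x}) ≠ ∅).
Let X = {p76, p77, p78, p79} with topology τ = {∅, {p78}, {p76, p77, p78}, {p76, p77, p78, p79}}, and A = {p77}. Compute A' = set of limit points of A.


A' = {p76, p79}

For each x ∈ X, list the open sets U ∈ τ with x ∈ U, then check whether U ∩ (A ∖ {x}) ≠ ∅ for every such U.
  x = p76: opens ∋ x are {p76, p77, p78}, {p76, p77, p78, p79}; each meets A ∖ {p76}, so x IS a limit point.
  x = p77: open {p76, p77, p78} ∋ x has {p76, p77, p78} ∩ (A ∖ {p77}) = ∅, so x is NOT a limit point.
  x = p78: open {p78} ∋ x has {p78} ∩ (A ∖ {p78}) = ∅, so x is NOT a limit point.
  x = p79: opens ∋ x are {p76, p77, p78, p79}; each meets A ∖ {p79}, so x IS a limit point.
Collecting: A' = {p76, p79}.


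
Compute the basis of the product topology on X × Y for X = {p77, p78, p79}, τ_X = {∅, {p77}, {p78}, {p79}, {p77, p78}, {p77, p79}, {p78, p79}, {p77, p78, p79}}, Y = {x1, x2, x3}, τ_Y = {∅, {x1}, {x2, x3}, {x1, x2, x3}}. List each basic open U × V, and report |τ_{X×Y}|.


Basis B = {∅ × ∅, {p77} × {x1}, {p78} × {x1}, {p79} × {x1}, {p77, p78} × {x1}, {p77, p79} × {x1}, {p77} × {x2, x3}, {p78, p79} × {x1}, {p78} × {x2, x3}, {p79} × {x2, x3}, {p77} × {x1, x2, x3}, {p77, p78, p79} × {x1}, {p78} × {x1, x2, x3}, {p79} × {x1, x2, x3}, {p77, p78} × {x2, x3}, {p77, p79} × {x2, x3}, {p78, p79} × {x2, x3}, {p77, p78} × {x1, x2, x3}, {p77, p79} × {x1, x2, x3}, {p77, p78, p79} × {x2, x3}, {p78, p79} × {x1, x2, x3}, {p77, p78, p79} × {x1, x2, x3}}; |τ_{X×Y}| = 64.

Enumerate products U × V with U ∈ τ_X, V ∈ τ_Y (deduplicated):
  ∅ × ∅ = {} (∅)
  {p77} × {x1} = {(p77,x1)}
  {p78} × {x1} = {(p78,x1)}
  {p79} × {x1} = {(p79,x1)}
  {p77, p78} × {x1} = {(p77,x1), (p78,x1)}
  {p77, p79} × {x1} = {(p77,x1), (p79,x1)}
  {p77} × {x2, x3} = {(p77,x2), (p77,x3)}
  {p78, p79} × {x1} = {(p78,x1), (p79,x1)}
  {p78} × {x2, x3} = {(p78,x2), (p78,x3)}
  {p79} × {x2, x3} = {(p79,x2), (p79,x3)}
  {p77} × {x1, x2, x3} = {(p77,x1), (p77,x2), (p77,x3)}
  {p77, p78, p79} × {x1} = {(p77,x1), (p78,x1), (p79,x1)}
  {p78} × {x1, x2, x3} = {(p78,x1), (p78,x2), (p78,x3)}
  {p79} × {x1, x2, x3} = {(p79,x1), (p79,x2), (p79,x3)}
  {p77, p78} × {x2, x3} = {(p77,x2), (p77,x3), (p78,x2), (p78,x3)}
  {p77, p79} × {x2, x3} = {(p77,x2), (p77,x3), (p79,x2), (p79,x3)}
  {p78, p79} × {x2, x3} = {(p78,x2), (p78,x3), (p79,x2), (p79,x3)}
  {p77, p78} × {x1, x2, x3} = {(p77,x1), (p77,x2), (p77,x3), (p78,x1), (p78,x2), (p78,x3)}
  {p77, p79} × {x1, x2, x3} = {(p77,x1), (p77,x2), (p77,x3), (p79,x1), (p79,x2), (p79,x3)}
  {p77, p78, p79} × {x2, x3} = {(p77,x2), (p77,x3), (p78,x2), (p78,x3), (p79,x2), (p79,x3)}
  {p78, p79} × {x1, x2, x3} = {(p78,x1), (p78,x2), (p78,x3), (p79,x1), (p79,x2), (p79,x3)}
  {p77, p78, p79} × {x1, x2, x3} = {(p77,x1), (p77,x2), (p77,x3), (p78,x1), (p78,x2), (p78,x3), (p79,x1), (p79,x2), (p79,x3)}
These 22 distinct sets form the basis B.
Close under arbitrary unions to get τ_{X×Y}; counting gives |τ_{X×Y}| = 64.


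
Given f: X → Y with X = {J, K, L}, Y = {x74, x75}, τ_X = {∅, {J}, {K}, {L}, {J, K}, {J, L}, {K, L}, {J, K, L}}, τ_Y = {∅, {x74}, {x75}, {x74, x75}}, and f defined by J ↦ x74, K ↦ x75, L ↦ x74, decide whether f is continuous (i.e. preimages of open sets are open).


f IS continuous.

Compute f^{-1}(U) for each U ∈ τ_Y:
  U = ∅: f^{-1}(U) = ∅ ∈ τ_X ✓.
  U = {x74}: f^{-1}(U) = {J, L} ∈ τ_X ✓.
  U = {x75}: f^{-1}(U) = {K} ∈ τ_X ✓.
  U = {x74, x75}: f^{-1}(U) = {J, K, L} ∈ τ_X ✓.
Every preimage lies in τ_X, so f IS continuous.


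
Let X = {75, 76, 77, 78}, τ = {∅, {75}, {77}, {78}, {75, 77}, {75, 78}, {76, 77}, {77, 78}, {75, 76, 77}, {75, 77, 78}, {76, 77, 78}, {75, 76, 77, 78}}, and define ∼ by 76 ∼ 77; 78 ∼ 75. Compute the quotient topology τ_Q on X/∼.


X/∼ = {[75=78], [76=77]}; |τ_Q| = 4.

Equivalence classes: [75=78], [76=77].
Quotient map π: X → X/∼ sends 75 ↦ [75=78], 76 ↦ [76=77], 77 ↦ [76=77], 78 ↦ [75=78].
For each subset V ⊆ X/∼, compute π^{-1}(V) ⊆ X and check whether π^{-1}(V) ∈ τ. V is open in τ_Q iff π^{-1}(V) ∈ τ.
  V = {}: π^{-1}(V) = ∅ ∈ τ ✓.
  V = {[75=78]}: π^{-1}(V) = {75, 78} ∈ τ ✓.
  V = {[76=77]}: π^{-1}(V) = {76, 77} ∈ τ ✓.
  V = {[75=78], [76=77]}: π^{-1}(V) = {75, 76, 77, 78} ∈ τ ✓.
Open sets in the quotient: τ_Q = {{}, {[75=78]}, {[76=77]}, {[75=78], [76=77]}} (4 elements).


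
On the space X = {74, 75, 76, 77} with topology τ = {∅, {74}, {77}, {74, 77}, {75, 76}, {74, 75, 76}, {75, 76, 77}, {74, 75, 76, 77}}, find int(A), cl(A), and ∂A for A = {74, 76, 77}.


int(A) = {74, 77}, cl(A) = {74, 75, 76, 77}, ∂A = {75, 76}.

Closed sets in (X, τ) are complements of opens:
  closed(X, τ) = {∅, {74}, {77}, {74, 77}, {75, 76}, {74, 75, 76}, {75, 76, 77}, {74, 75, 76, 77}}.
int(A) = ⋃ {U ∈ τ : U ⊆ A}. Opens contained in A: ∅, {74}, {77}, {74, 77}.
Taking the union of these: int(A) = {74, 77}.
cl(A) = ⋂ {C closed : A ⊆ C}. Closed sets containing A: {74, 75, 76, 77}.
Intersecting these: cl(A) = {74, 75, 76, 77}.
∂A = cl(A) ∖ int(A) = {74, 75, 76, 77} ∖ {74, 77} = {75, 76}.


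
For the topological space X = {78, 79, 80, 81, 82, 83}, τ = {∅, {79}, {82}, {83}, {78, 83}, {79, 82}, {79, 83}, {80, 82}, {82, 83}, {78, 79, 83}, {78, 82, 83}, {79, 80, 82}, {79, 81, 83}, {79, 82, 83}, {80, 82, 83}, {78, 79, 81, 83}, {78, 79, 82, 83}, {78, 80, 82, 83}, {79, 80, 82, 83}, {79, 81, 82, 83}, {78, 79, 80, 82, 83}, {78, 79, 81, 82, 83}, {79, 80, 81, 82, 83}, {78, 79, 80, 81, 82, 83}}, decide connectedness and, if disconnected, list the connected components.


(X, τ) is disconnected; components = [{80, 82}, {78, 79, 81, 83}].

Find clopen sets (U ∈ τ with X ∖ U ∈ τ):
  U = ∅, X ∖ U = {78, 79, 80, 81, 82, 83} — both open, so U is clopen.
  U = {80, 82}, X ∖ U = {78, 79, 81, 83} — both open, so U is clopen.
  U = {78, 79, 81, 83}, X ∖ U = {80, 82} — both open, so U is clopen.
  U = {78, 79, 80, 81, 82, 83}, X ∖ U = ∅ — both open, so U is clopen.
Nontrivial clopen(s) exist: e.g. {78, 79, 81, 83}. So (X, τ) is disconnected.
Compute connected components by grouping points that agree on all clopens:
  component: {80, 82}
  component: {78, 79, 81, 83}


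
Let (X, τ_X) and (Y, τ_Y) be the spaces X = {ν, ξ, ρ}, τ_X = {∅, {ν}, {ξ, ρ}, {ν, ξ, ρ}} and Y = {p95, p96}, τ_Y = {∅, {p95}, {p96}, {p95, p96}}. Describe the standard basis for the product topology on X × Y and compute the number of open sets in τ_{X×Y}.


Basis B = {∅ × ∅, {ν} × {p95}, {ν} × {p96}, {ν} × {p95, p96}, {ξ, ρ} × {p95}, {ξ, ρ} × {p96}, {ν, ξ, ρ} × {p95}, {ν, ξ, ρ} × {p96}, {ξ, ρ} × {p95, p96}, {ν, ξ, ρ} × {p95, p96}}; |τ_{X×Y}| = 16.

Enumerate products U × V with U ∈ τ_X, V ∈ τ_Y (deduplicated):
  ∅ × ∅ = {} (∅)
  {ν} × {p95} = {(ν,p95)}
  {ν} × {p96} = {(ν,p96)}
  {ν} × {p95, p96} = {(ν,p95), (ν,p96)}
  {ξ, ρ} × {p95} = {(ξ,p95), (ρ,p95)}
  {ξ, ρ} × {p96} = {(ξ,p96), (ρ,p96)}
  {ν, ξ, ρ} × {p95} = {(ν,p95), (ξ,p95), (ρ,p95)}
  {ν, ξ, ρ} × {p96} = {(ν,p96), (ξ,p96), (ρ,p96)}
  {ξ, ρ} × {p95, p96} = {(ξ,p95), (ξ,p96), (ρ,p95), (ρ,p96)}
  {ν, ξ, ρ} × {p95, p96} = {(ν,p95), (ν,p96), (ξ,p95), (ξ,p96), (ρ,p95), (ρ,p96)}
These 10 distinct sets form the basis B.
Close under arbitrary unions to get τ_{X×Y}; counting gives |τ_{X×Y}| = 16.


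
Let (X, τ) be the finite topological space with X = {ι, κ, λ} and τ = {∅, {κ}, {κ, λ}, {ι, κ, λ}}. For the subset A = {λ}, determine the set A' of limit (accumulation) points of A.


A' = {ι}

For each x ∈ X, list the open sets U ∈ τ with x ∈ U, then check whether U ∩ (A ∖ {x}) ≠ ∅ for every such U.
  x = ι: opens ∋ x are {ι, κ, λ}; each meets A ∖ {ι}, so x IS a limit point.
  x = κ: open {κ} ∋ x has {κ} ∩ (A ∖ {κ}) = ∅, so x is NOT a limit point.
  x = λ: open {κ, λ} ∋ x has {κ, λ} ∩ (A ∖ {λ}) = ∅, so x is NOT a limit point.
Collecting: A' = {ι}.


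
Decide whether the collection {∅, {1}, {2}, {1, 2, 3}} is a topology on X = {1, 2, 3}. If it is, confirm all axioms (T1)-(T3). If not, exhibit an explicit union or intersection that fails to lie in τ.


τ is NOT a topology on X.

Axiom (T1): ∅ ∈ τ? Yes; X ∈ τ? Yes.
Axiom (T2/T3): check pairwise unions and intersections of members of τ.
Counterexample for (T2): {1} ∪ {2} = {1, 2} ∉ τ. Therefore τ is NOT a topology.


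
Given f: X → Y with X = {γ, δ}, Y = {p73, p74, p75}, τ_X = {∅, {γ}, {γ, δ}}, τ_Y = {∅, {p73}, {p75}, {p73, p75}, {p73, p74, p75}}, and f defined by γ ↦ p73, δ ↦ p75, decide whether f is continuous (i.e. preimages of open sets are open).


f is NOT continuous.

Compute f^{-1}(U) for each U ∈ τ_Y:
  U = ∅: f^{-1}(U) = ∅ ∈ τ_X ✓.
  U = {p73}: f^{-1}(U) = {γ} ∈ τ_X ✓.
  U = {p75}: f^{-1}(U) = {δ} ∉ τ_X ✗.
  U = {p73, p75}: f^{-1}(U) = {γ, δ} ∈ τ_X ✓.
  U = {p73, p74, p75}: f^{-1}(U) = {γ, δ} ∈ τ_X ✓.
Found U = {p75} with f^{-1}(U) = {δ} not in τ_X. Therefore f is NOT continuous.


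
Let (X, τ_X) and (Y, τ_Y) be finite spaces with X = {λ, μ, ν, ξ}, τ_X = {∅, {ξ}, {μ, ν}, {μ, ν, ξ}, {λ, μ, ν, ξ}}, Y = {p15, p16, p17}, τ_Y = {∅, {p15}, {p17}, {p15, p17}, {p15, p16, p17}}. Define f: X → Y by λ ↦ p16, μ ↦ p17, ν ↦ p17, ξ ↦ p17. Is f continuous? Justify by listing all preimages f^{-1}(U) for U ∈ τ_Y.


f IS continuous.

Compute f^{-1}(U) for each U ∈ τ_Y:
  U = ∅: f^{-1}(U) = ∅ ∈ τ_X ✓.
  U = {p15}: f^{-1}(U) = ∅ ∈ τ_X ✓.
  U = {p17}: f^{-1}(U) = {μ, ν, ξ} ∈ τ_X ✓.
  U = {p15, p17}: f^{-1}(U) = {μ, ν, ξ} ∈ τ_X ✓.
  U = {p15, p16, p17}: f^{-1}(U) = {λ, μ, ν, ξ} ∈ τ_X ✓.
Every preimage lies in τ_X, so f IS continuous.


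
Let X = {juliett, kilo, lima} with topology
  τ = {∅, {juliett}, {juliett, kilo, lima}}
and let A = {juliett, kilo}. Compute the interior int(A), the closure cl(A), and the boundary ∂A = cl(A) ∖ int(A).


int(A) = {juliett}, cl(A) = {juliett, kilo, lima}, ∂A = {kilo, lima}.

Closed sets in (X, τ) are complements of opens:
  closed(X, τ) = {∅, {kilo, lima}, {juliett, kilo, lima}}.
int(A) = ⋃ {U ∈ τ : U ⊆ A}. Opens contained in A: ∅, {juliett}.
Taking the union of these: int(A) = {juliett}.
cl(A) = ⋂ {C closed : A ⊆ C}. Closed sets containing A: {juliett, kilo, lima}.
Intersecting these: cl(A) = {juliett, kilo, lima}.
∂A = cl(A) ∖ int(A) = {juliett, kilo, lima} ∖ {juliett} = {kilo, lima}.


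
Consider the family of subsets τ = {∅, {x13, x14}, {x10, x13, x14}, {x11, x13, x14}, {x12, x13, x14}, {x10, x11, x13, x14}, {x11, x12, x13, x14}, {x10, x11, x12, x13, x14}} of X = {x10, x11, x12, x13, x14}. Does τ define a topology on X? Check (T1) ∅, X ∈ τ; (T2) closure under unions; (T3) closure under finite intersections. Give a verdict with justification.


τ is NOT a topology on X.

Axiom (T1): ∅ ∈ τ? Yes; X ∈ τ? Yes.
Axiom (T2/T3): check pairwise unions and intersections of members of τ.
Counterexample for (T2): {x10, x13, x14} ∪ {x12, x13, x14} = {x10, x12, x13, x14} ∉ τ. Therefore τ is NOT a topology.


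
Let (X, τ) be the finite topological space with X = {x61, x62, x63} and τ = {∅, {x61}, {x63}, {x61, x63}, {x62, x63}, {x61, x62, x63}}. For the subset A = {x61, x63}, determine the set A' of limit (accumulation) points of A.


A' = {x62}

For each x ∈ X, list the open sets U ∈ τ with x ∈ U, then check whether U ∩ (A ∖ {x}) ≠ ∅ for every such U.
  x = x61: open {x61} ∋ x has {x61} ∩ (A ∖ {x61}) = ∅, so x is NOT a limit point.
  x = x62: opens ∋ x are {x62, x63}, {x61, x62, x63}; each meets A ∖ {x62}, so x IS a limit point.
  x = x63: open {x63} ∋ x has {x63} ∩ (A ∖ {x63}) = ∅, so x is NOT a limit point.
Collecting: A' = {x62}.


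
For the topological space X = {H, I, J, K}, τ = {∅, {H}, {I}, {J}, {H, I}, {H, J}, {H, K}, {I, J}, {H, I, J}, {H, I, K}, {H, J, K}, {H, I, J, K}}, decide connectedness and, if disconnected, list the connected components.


(X, τ) is disconnected; components = [{I}, {J}, {H, K}].

Find clopen sets (U ∈ τ with X ∖ U ∈ τ):
  U = ∅, X ∖ U = {H, I, J, K} — both open, so U is clopen.
  U = {I}, X ∖ U = {H, J, K} — both open, so U is clopen.
  U = {J}, X ∖ U = {H, I, K} — both open, so U is clopen.
  U = {H, K}, X ∖ U = {I, J} — both open, so U is clopen.
  U = {I, J}, X ∖ U = {H, K} — both open, so U is clopen.
  U = {H, I, K}, X ∖ U = {J} — both open, so U is clopen.
  U = {H, J, K}, X ∖ U = {I} — both open, so U is clopen.
  U = {H, I, J, K}, X ∖ U = ∅ — both open, so U is clopen.
Nontrivial clopen(s) exist: e.g. {H, J, K}. So (X, τ) is disconnected.
Compute connected components by grouping points that agree on all clopens:
  component: {I}
  component: {J}
  component: {H, K}


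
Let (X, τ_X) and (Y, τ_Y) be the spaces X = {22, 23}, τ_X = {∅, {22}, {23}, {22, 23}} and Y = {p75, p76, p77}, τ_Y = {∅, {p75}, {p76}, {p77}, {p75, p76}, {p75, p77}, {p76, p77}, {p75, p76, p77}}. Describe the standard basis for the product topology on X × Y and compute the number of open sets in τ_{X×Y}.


Basis B = {∅ × ∅, {22} × {p75}, {22} × {p76}, {22} × {p77}, {23} × {p75}, {23} × {p76}, {23} × {p77}, {22} × {p75, p76}, {22} × {p75, p77}, {22, 23} × {p75}, {22} × {p76, p77}, {22, 23} × {p76}, {22, 23} × {p77}, {23} × {p75, p76}, {23} × {p75, p77}, {23} × {p76, p77}, {22} × {p75, p76, p77}, {23} × {p75, p76, p77}, {22, 23} × {p75, p76}, {22, 23} × {p75, p77}, {22, 23} × {p76, p77}, {22, 23} × {p75, p76, p77}}; |τ_{X×Y}| = 64.

Enumerate products U × V with U ∈ τ_X, V ∈ τ_Y (deduplicated):
  ∅ × ∅ = {} (∅)
  {22} × {p75} = {(22,p75)}
  {22} × {p76} = {(22,p76)}
  {22} × {p77} = {(22,p77)}
  {23} × {p75} = {(23,p75)}
  {23} × {p76} = {(23,p76)}
  {23} × {p77} = {(23,p77)}
  {22} × {p75, p76} = {(22,p75), (22,p76)}
  {22} × {p75, p77} = {(22,p75), (22,p77)}
  {22, 23} × {p75} = {(22,p75), (23,p75)}
  {22} × {p76, p77} = {(22,p76), (22,p77)}
  {22, 23} × {p76} = {(22,p76), (23,p76)}
  {22, 23} × {p77} = {(22,p77), (23,p77)}
  {23} × {p75, p76} = {(23,p75), (23,p76)}
  {23} × {p75, p77} = {(23,p75), (23,p77)}
  {23} × {p76, p77} = {(23,p76), (23,p77)}
  {22} × {p75, p76, p77} = {(22,p75), (22,p76), (22,p77)}
  {23} × {p75, p76, p77} = {(23,p75), (23,p76), (23,p77)}
  {22, 23} × {p75, p76} = {(22,p75), (22,p76), (23,p75), (23,p76)}
  {22, 23} × {p75, p77} = {(22,p75), (22,p77), (23,p75), (23,p77)}
  {22, 23} × {p76, p77} = {(22,p76), (22,p77), (23,p76), (23,p77)}
  {22, 23} × {p75, p76, p77} = {(22,p75), (22,p76), (22,p77), (23,p75), (23,p76), (23,p77)}
These 22 distinct sets form the basis B.
Close under arbitrary unions to get τ_{X×Y}; counting gives |τ_{X×Y}| = 64.


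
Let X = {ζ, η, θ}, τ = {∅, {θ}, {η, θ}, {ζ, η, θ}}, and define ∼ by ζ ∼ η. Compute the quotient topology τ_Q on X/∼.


X/∼ = {[ζ=η], [θ]}; |τ_Q| = 3.

Equivalence classes: [ζ=η], [θ].
Quotient map π: X → X/∼ sends ζ ↦ [ζ=η], η ↦ [ζ=η], θ ↦ [θ].
For each subset V ⊆ X/∼, compute π^{-1}(V) ⊆ X and check whether π^{-1}(V) ∈ τ. V is open in τ_Q iff π^{-1}(V) ∈ τ.
  V = {}: π^{-1}(V) = ∅ ∈ τ ✓.
  V = {[ζ=η]}: π^{-1}(V) = {ζ, η} ∉ τ ✗.
  V = {[θ]}: π^{-1}(V) = {θ} ∈ τ ✓.
  V = {[ζ=η], [θ]}: π^{-1}(V) = {ζ, η, θ} ∈ τ ✓.
Open sets in the quotient: τ_Q = {{}, {[θ]}, {[ζ=η], [θ]}} (3 elements).


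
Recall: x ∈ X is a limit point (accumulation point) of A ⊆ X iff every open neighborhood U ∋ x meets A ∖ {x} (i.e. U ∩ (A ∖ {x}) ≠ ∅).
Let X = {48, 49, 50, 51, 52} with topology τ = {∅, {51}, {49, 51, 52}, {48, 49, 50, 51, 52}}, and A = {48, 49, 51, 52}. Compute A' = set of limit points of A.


A' = {48, 49, 50, 52}

For each x ∈ X, list the open sets U ∈ τ with x ∈ U, then check whether U ∩ (A ∖ {x}) ≠ ∅ for every such U.
  x = 48: opens ∋ x are {48, 49, 50, 51, 52}; each meets A ∖ {48}, so x IS a limit point.
  x = 49: opens ∋ x are {49, 51, 52}, {48, 49, 50, 51, 52}; each meets A ∖ {49}, so x IS a limit point.
  x = 50: opens ∋ x are {48, 49, 50, 51, 52}; each meets A ∖ {50}, so x IS a limit point.
  x = 51: open {51} ∋ x has {51} ∩ (A ∖ {51}) = ∅, so x is NOT a limit point.
  x = 52: opens ∋ x are {49, 51, 52}, {48, 49, 50, 51, 52}; each meets A ∖ {52}, so x IS a limit point.
Collecting: A' = {48, 49, 50, 52}.


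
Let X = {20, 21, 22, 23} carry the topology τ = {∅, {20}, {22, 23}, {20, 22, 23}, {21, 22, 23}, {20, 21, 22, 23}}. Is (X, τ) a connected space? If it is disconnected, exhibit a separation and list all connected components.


(X, τ) is disconnected; components = [{20}, {21, 22, 23}].

Find clopen sets (U ∈ τ with X ∖ U ∈ τ):
  U = ∅, X ∖ U = {20, 21, 22, 23} — both open, so U is clopen.
  U = {20}, X ∖ U = {21, 22, 23} — both open, so U is clopen.
  U = {21, 22, 23}, X ∖ U = {20} — both open, so U is clopen.
  U = {20, 21, 22, 23}, X ∖ U = ∅ — both open, so U is clopen.
Nontrivial clopen(s) exist: e.g. {20}. So (X, τ) is disconnected.
Compute connected components by grouping points that agree on all clopens:
  component: {20}
  component: {21, 22, 23}


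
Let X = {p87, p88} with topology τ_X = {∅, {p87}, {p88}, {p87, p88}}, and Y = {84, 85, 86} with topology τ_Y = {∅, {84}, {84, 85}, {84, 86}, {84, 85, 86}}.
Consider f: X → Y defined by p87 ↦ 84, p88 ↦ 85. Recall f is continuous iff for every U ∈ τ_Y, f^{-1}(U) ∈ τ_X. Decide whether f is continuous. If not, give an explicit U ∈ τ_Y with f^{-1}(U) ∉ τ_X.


f IS continuous.

Compute f^{-1}(U) for each U ∈ τ_Y:
  U = ∅: f^{-1}(U) = ∅ ∈ τ_X ✓.
  U = {84}: f^{-1}(U) = {p87} ∈ τ_X ✓.
  U = {84, 85}: f^{-1}(U) = {p87, p88} ∈ τ_X ✓.
  U = {84, 86}: f^{-1}(U) = {p87} ∈ τ_X ✓.
  U = {84, 85, 86}: f^{-1}(U) = {p87, p88} ∈ τ_X ✓.
Every preimage lies in τ_X, so f IS continuous.


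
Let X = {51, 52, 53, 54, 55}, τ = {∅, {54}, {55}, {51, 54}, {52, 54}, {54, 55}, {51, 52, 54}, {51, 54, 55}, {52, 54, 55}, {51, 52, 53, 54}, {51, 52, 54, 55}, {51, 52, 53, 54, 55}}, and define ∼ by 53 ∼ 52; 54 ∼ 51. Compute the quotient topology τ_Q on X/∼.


X/∼ = {[51=54], [52=53], [55]}; |τ_Q| = 6.

Equivalence classes: [51=54], [52=53], [55].
Quotient map π: X → X/∼ sends 51 ↦ [51=54], 52 ↦ [52=53], 53 ↦ [52=53], 54 ↦ [51=54], 55 ↦ [55].
For each subset V ⊆ X/∼, compute π^{-1}(V) ⊆ X and check whether π^{-1}(V) ∈ τ. V is open in τ_Q iff π^{-1}(V) ∈ τ.
  V = {}: π^{-1}(V) = ∅ ∈ τ ✓.
  V = {[51=54]}: π^{-1}(V) = {51, 54} ∈ τ ✓.
  V = {[52=53]}: π^{-1}(V) = {52, 53} ∉ τ ✗.
  V = {[51=54], [52=53]}: π^{-1}(V) = {51, 52, 53, 54} ∈ τ ✓.
  V = {[55]}: π^{-1}(V) = {55} ∈ τ ✓.
  V = {[51=54], [55]}: π^{-1}(V) = {51, 54, 55} ∈ τ ✓.
  V = {[52=53], [55]}: π^{-1}(V) = {52, 53, 55} ∉ τ ✗.
  V = {[51=54], [52=53], [55]}: π^{-1}(V) = {51, 52, 53, 54, 55} ∈ τ ✓.
Open sets in the quotient: τ_Q = {{}, {[51=54]}, {[51=54], [52=53]}, {[55]}, {[51=54], [55]}, {[51=54], [52=53], [55]}} (6 elements).


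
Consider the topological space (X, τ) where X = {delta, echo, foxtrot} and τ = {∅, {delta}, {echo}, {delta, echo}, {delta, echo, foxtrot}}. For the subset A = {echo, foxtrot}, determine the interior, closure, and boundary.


int(A) = {echo}, cl(A) = {echo, foxtrot}, ∂A = {foxtrot}.

Closed sets in (X, τ) are complements of opens:
  closed(X, τ) = {∅, {foxtrot}, {delta, foxtrot}, {echo, foxtrot}, {delta, echo, foxtrot}}.
int(A) = ⋃ {U ∈ τ : U ⊆ A}. Opens contained in A: ∅, {echo}.
Taking the union of these: int(A) = {echo}.
cl(A) = ⋂ {C closed : A ⊆ C}. Closed sets containing A: {echo, foxtrot}, {delta, echo, foxtrot}.
Intersecting these: cl(A) = {echo, foxtrot}.
∂A = cl(A) ∖ int(A) = {echo, foxtrot} ∖ {echo} = {foxtrot}.


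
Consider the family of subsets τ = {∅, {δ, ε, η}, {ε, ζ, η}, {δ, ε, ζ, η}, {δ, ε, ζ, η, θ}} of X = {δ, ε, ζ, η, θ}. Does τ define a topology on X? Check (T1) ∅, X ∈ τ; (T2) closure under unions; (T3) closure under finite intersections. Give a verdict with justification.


τ is NOT a topology on X.

Axiom (T1): ∅ ∈ τ? Yes; X ∈ τ? Yes.
Axiom (T2/T3): check pairwise unions and intersections of members of τ.
Counterexample for (T3): {δ, ε, η} ∩ {ε, ζ, η} = {ε, η} ∉ τ. Therefore τ is NOT a topology.


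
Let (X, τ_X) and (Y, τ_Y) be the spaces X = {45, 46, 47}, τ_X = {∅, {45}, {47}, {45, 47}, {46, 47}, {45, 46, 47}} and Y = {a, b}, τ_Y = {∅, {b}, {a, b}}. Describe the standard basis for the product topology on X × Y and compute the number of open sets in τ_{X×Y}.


Basis B = {∅ × ∅, {45} × {b}, {47} × {b}, {45} × {a, b}, {45, 47} × {b}, {46, 47} × {b}, {47} × {a, b}, {45, 46, 47} × {b}, {45, 47} × {a, b}, {46, 47} × {a, b}, {45, 46, 47} × {a, b}}; |τ_{X×Y}| = 18.

Enumerate products U × V with U ∈ τ_X, V ∈ τ_Y (deduplicated):
  ∅ × ∅ = {} (∅)
  {45} × {b} = {(45,b)}
  {47} × {b} = {(47,b)}
  {45} × {a, b} = {(45,a), (45,b)}
  {45, 47} × {b} = {(45,b), (47,b)}
  {46, 47} × {b} = {(46,b), (47,b)}
  {47} × {a, b} = {(47,a), (47,b)}
  {45, 46, 47} × {b} = {(45,b), (46,b), (47,b)}
  {45, 47} × {a, b} = {(45,a), (45,b), (47,a), (47,b)}
  {46, 47} × {a, b} = {(46,a), (46,b), (47,a), (47,b)}
  {45, 46, 47} × {a, b} = {(45,a), (45,b), (46,a), (46,b), (47,a), (47,b)}
These 11 distinct sets form the basis B.
Close under arbitrary unions to get τ_{X×Y}; counting gives |τ_{X×Y}| = 18.


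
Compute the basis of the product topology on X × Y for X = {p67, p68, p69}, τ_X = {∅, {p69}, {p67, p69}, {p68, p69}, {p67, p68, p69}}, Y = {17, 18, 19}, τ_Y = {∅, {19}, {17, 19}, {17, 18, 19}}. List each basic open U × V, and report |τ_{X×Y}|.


Basis B = {∅ × ∅, {p69} × {19}, {p67, p69} × {19}, {p68, p69} × {19}, {p69} × {17, 19}, {p67, p68, p69} × {19}, {p69} × {17, 18, 19}, {p67, p69} × {17, 19}, {p68, p69} × {17, 19}, {p67, p69} × {17, 18, 19}, {p67, p68, p69} × {17, 19}, {p68, p69} × {17, 18, 19}, {p67, p68, p69} × {17, 18, 19}}; |τ_{X×Y}| = 30.

Enumerate products U × V with U ∈ τ_X, V ∈ τ_Y (deduplicated):
  ∅ × ∅ = {} (∅)
  {p69} × {19} = {(p69,19)}
  {p67, p69} × {19} = {(p67,19), (p69,19)}
  {p68, p69} × {19} = {(p68,19), (p69,19)}
  {p69} × {17, 19} = {(p69,17), (p69,19)}
  {p67, p68, p69} × {19} = {(p67,19), (p68,19), (p69,19)}
  {p69} × {17, 18, 19} = {(p69,17), (p69,18), (p69,19)}
  {p67, p69} × {17, 19} = {(p67,17), (p67,19), (p69,17), (p69,19)}
  {p68, p69} × {17, 19} = {(p68,17), (p68,19), (p69,17), (p69,19)}
  {p67, p69} × {17, 18, 19} = {(p67,17), (p67,18), (p67,19), (p69,17), (p69,18), (p69,19)}
  {p67, p68, p69} × {17, 19} = {(p67,17), (p67,19), (p68,17), (p68,19), (p69,17), (p69,19)}
  {p68, p69} × {17, 18, 19} = {(p68,17), (p68,18), (p68,19), (p69,17), (p69,18), (p69,19)}
  {p67, p68, p69} × {17, 18, 19} = {(p67,17), (p67,18), (p67,19), (p68,17), (p68,18), (p68,19), (p69,17), (p69,18), (p69,19)}
These 13 distinct sets form the basis B.
Close under arbitrary unions to get τ_{X×Y}; counting gives |τ_{X×Y}| = 30.


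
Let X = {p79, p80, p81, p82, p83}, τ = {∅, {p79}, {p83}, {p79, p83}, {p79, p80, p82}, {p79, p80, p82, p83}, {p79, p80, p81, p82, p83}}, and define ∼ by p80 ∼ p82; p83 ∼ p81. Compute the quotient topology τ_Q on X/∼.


X/∼ = {[p79], [p80=p82], [p81=p83]}; |τ_Q| = 4.

Equivalence classes: [p79], [p80=p82], [p81=p83].
Quotient map π: X → X/∼ sends p79 ↦ [p79], p80 ↦ [p80=p82], p81 ↦ [p81=p83], p82 ↦ [p80=p82], p83 ↦ [p81=p83].
For each subset V ⊆ X/∼, compute π^{-1}(V) ⊆ X and check whether π^{-1}(V) ∈ τ. V is open in τ_Q iff π^{-1}(V) ∈ τ.
  V = {}: π^{-1}(V) = ∅ ∈ τ ✓.
  V = {[p79]}: π^{-1}(V) = {p79} ∈ τ ✓.
  V = {[p80=p82]}: π^{-1}(V) = {p80, p82} ∉ τ ✗.
  V = {[p79], [p80=p82]}: π^{-1}(V) = {p79, p80, p82} ∈ τ ✓.
  V = {[p81=p83]}: π^{-1}(V) = {p81, p83} ∉ τ ✗.
  V = {[p79], [p81=p83]}: π^{-1}(V) = {p79, p81, p83} ∉ τ ✗.
  V = {[p80=p82], [p81=p83]}: π^{-1}(V) = {p80, p81, p82, p83} ∉ τ ✗.
  V = {[p79], [p80=p82], [p81=p83]}: π^{-1}(V) = {p79, p80, p81, p82, p83} ∈ τ ✓.
Open sets in the quotient: τ_Q = {{}, {[p79]}, {[p79], [p80=p82]}, {[p79], [p80=p82], [p81=p83]}} (4 elements).


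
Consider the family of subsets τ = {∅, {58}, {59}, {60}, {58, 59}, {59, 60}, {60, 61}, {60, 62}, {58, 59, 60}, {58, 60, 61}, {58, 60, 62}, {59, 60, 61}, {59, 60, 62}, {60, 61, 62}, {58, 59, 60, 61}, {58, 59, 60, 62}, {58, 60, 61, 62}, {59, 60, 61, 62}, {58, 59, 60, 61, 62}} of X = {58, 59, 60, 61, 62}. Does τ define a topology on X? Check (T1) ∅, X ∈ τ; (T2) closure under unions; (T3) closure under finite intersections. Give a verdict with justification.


τ is NOT a topology on X.

Axiom (T1): ∅ ∈ τ? Yes; X ∈ τ? Yes.
Axiom (T2/T3): check pairwise unions and intersections of members of τ.
Counterexample for (T2): {58} ∪ {60} = {58, 60} ∉ τ. Therefore τ is NOT a topology.


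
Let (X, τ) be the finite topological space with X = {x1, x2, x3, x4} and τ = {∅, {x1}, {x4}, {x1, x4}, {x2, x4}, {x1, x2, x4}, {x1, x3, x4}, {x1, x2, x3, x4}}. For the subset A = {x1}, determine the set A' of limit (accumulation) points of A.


A' = {x3}

For each x ∈ X, list the open sets U ∈ τ with x ∈ U, then check whether U ∩ (A ∖ {x}) ≠ ∅ for every such U.
  x = x1: open {x1} ∋ x has {x1} ∩ (A ∖ {x1}) = ∅, so x is NOT a limit point.
  x = x2: open {x2, x4} ∋ x has {x2, x4} ∩ (A ∖ {x2}) = ∅, so x is NOT a limit point.
  x = x3: opens ∋ x are {x1, x3, x4}, {x1, x2, x3, x4}; each meets A ∖ {x3}, so x IS a limit point.
  x = x4: open {x4} ∋ x has {x4} ∩ (A ∖ {x4}) = ∅, so x is NOT a limit point.
Collecting: A' = {x3}.


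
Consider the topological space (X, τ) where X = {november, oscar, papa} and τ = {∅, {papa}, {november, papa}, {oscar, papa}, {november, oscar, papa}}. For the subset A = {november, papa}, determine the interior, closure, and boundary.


int(A) = {november, papa}, cl(A) = {november, oscar, papa}, ∂A = {oscar}.

Closed sets in (X, τ) are complements of opens:
  closed(X, τ) = {∅, {november}, {oscar}, {november, oscar}, {november, oscar, papa}}.
int(A) = ⋃ {U ∈ τ : U ⊆ A}. Opens contained in A: ∅, {papa}, {november, papa}.
Taking the union of these: int(A) = {november, papa}.
cl(A) = ⋂ {C closed : A ⊆ C}. Closed sets containing A: {november, oscar, papa}.
Intersecting these: cl(A) = {november, oscar, papa}.
∂A = cl(A) ∖ int(A) = {november, oscar, papa} ∖ {november, papa} = {oscar}.


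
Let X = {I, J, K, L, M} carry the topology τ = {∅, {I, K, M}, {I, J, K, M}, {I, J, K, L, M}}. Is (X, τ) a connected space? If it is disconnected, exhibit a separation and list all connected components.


(X, τ) is connected.

Find clopen sets (U ∈ τ with X ∖ U ∈ τ):
  U = ∅, X ∖ U = {I, J, K, L, M} — both open, so U is clopen.
  U = {I, J, K, L, M}, X ∖ U = ∅ — both open, so U is clopen.
Only trivial clopens (∅ and X) exist, so (X, τ) is connected.
Compute connected components by grouping points that agree on all clopens:
  component: {I, J, K, L, M}


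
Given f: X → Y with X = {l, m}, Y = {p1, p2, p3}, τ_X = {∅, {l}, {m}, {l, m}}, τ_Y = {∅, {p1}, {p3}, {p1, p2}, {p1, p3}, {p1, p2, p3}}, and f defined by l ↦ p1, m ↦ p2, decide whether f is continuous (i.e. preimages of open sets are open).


f IS continuous.

Compute f^{-1}(U) for each U ∈ τ_Y:
  U = ∅: f^{-1}(U) = ∅ ∈ τ_X ✓.
  U = {p1}: f^{-1}(U) = {l} ∈ τ_X ✓.
  U = {p3}: f^{-1}(U) = ∅ ∈ τ_X ✓.
  U = {p1, p2}: f^{-1}(U) = {l, m} ∈ τ_X ✓.
  U = {p1, p3}: f^{-1}(U) = {l} ∈ τ_X ✓.
  U = {p1, p2, p3}: f^{-1}(U) = {l, m} ∈ τ_X ✓.
Every preimage lies in τ_X, so f IS continuous.


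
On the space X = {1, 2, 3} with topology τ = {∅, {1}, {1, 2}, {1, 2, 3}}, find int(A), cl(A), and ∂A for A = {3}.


int(A) = ∅, cl(A) = {3}, ∂A = {3}.

Closed sets in (X, τ) are complements of opens:
  closed(X, τ) = {∅, {3}, {2, 3}, {1, 2, 3}}.
int(A) = ⋃ {U ∈ τ : U ⊆ A}. Opens contained in A: ∅.
Taking the union of these: int(A) = ∅.
cl(A) = ⋂ {C closed : A ⊆ C}. Closed sets containing A: {3}, {2, 3}, {1, 2, 3}.
Intersecting these: cl(A) = {3}.
∂A = cl(A) ∖ int(A) = {3} ∖ ∅ = {3}.
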